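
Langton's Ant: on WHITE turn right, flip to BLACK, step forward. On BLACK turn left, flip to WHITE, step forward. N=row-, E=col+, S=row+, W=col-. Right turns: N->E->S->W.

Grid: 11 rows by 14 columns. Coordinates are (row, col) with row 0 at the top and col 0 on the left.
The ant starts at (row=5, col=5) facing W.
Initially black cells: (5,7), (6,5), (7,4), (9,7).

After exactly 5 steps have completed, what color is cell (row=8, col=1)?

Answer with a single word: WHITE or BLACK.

Answer: WHITE

Derivation:
Step 1: on WHITE (5,5): turn R to N, flip to black, move to (4,5). |black|=5
Step 2: on WHITE (4,5): turn R to E, flip to black, move to (4,6). |black|=6
Step 3: on WHITE (4,6): turn R to S, flip to black, move to (5,6). |black|=7
Step 4: on WHITE (5,6): turn R to W, flip to black, move to (5,5). |black|=8
Step 5: on BLACK (5,5): turn L to S, flip to white, move to (6,5). |black|=7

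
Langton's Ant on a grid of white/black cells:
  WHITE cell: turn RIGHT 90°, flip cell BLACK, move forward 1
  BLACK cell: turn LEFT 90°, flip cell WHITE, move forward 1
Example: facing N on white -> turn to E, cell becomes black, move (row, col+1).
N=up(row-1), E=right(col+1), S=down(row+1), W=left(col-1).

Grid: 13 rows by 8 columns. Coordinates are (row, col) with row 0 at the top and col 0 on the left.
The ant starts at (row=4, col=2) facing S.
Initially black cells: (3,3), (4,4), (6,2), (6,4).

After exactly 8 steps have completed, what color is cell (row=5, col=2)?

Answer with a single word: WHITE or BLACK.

Answer: BLACK

Derivation:
Step 1: on WHITE (4,2): turn R to W, flip to black, move to (4,1). |black|=5
Step 2: on WHITE (4,1): turn R to N, flip to black, move to (3,1). |black|=6
Step 3: on WHITE (3,1): turn R to E, flip to black, move to (3,2). |black|=7
Step 4: on WHITE (3,2): turn R to S, flip to black, move to (4,2). |black|=8
Step 5: on BLACK (4,2): turn L to E, flip to white, move to (4,3). |black|=7
Step 6: on WHITE (4,3): turn R to S, flip to black, move to (5,3). |black|=8
Step 7: on WHITE (5,3): turn R to W, flip to black, move to (5,2). |black|=9
Step 8: on WHITE (5,2): turn R to N, flip to black, move to (4,2). |black|=10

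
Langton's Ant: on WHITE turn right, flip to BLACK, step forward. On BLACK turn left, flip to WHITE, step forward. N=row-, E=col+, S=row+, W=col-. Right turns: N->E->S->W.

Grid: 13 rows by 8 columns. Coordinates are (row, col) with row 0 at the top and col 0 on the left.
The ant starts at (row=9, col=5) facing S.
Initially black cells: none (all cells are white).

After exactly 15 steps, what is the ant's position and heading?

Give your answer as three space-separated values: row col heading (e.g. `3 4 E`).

Step 1: on WHITE (9,5): turn R to W, flip to black, move to (9,4). |black|=1
Step 2: on WHITE (9,4): turn R to N, flip to black, move to (8,4). |black|=2
Step 3: on WHITE (8,4): turn R to E, flip to black, move to (8,5). |black|=3
Step 4: on WHITE (8,5): turn R to S, flip to black, move to (9,5). |black|=4
Step 5: on BLACK (9,5): turn L to E, flip to white, move to (9,6). |black|=3
Step 6: on WHITE (9,6): turn R to S, flip to black, move to (10,6). |black|=4
Step 7: on WHITE (10,6): turn R to W, flip to black, move to (10,5). |black|=5
Step 8: on WHITE (10,5): turn R to N, flip to black, move to (9,5). |black|=6
Step 9: on WHITE (9,5): turn R to E, flip to black, move to (9,6). |black|=7
Step 10: on BLACK (9,6): turn L to N, flip to white, move to (8,6). |black|=6
Step 11: on WHITE (8,6): turn R to E, flip to black, move to (8,7). |black|=7
Step 12: on WHITE (8,7): turn R to S, flip to black, move to (9,7). |black|=8
Step 13: on WHITE (9,7): turn R to W, flip to black, move to (9,6). |black|=9
Step 14: on WHITE (9,6): turn R to N, flip to black, move to (8,6). |black|=10
Step 15: on BLACK (8,6): turn L to W, flip to white, move to (8,5). |black|=9

Answer: 8 5 W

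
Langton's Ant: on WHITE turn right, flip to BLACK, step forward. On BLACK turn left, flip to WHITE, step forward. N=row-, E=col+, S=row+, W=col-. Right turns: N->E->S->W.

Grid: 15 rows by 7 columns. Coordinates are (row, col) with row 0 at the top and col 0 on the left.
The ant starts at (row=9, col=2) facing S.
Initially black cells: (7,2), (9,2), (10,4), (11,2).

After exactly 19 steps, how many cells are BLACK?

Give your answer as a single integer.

Step 1: on BLACK (9,2): turn L to E, flip to white, move to (9,3). |black|=3
Step 2: on WHITE (9,3): turn R to S, flip to black, move to (10,3). |black|=4
Step 3: on WHITE (10,3): turn R to W, flip to black, move to (10,2). |black|=5
Step 4: on WHITE (10,2): turn R to N, flip to black, move to (9,2). |black|=6
Step 5: on WHITE (9,2): turn R to E, flip to black, move to (9,3). |black|=7
Step 6: on BLACK (9,3): turn L to N, flip to white, move to (8,3). |black|=6
Step 7: on WHITE (8,3): turn R to E, flip to black, move to (8,4). |black|=7
Step 8: on WHITE (8,4): turn R to S, flip to black, move to (9,4). |black|=8
Step 9: on WHITE (9,4): turn R to W, flip to black, move to (9,3). |black|=9
Step 10: on WHITE (9,3): turn R to N, flip to black, move to (8,3). |black|=10
Step 11: on BLACK (8,3): turn L to W, flip to white, move to (8,2). |black|=9
Step 12: on WHITE (8,2): turn R to N, flip to black, move to (7,2). |black|=10
Step 13: on BLACK (7,2): turn L to W, flip to white, move to (7,1). |black|=9
Step 14: on WHITE (7,1): turn R to N, flip to black, move to (6,1). |black|=10
Step 15: on WHITE (6,1): turn R to E, flip to black, move to (6,2). |black|=11
Step 16: on WHITE (6,2): turn R to S, flip to black, move to (7,2). |black|=12
Step 17: on WHITE (7,2): turn R to W, flip to black, move to (7,1). |black|=13
Step 18: on BLACK (7,1): turn L to S, flip to white, move to (8,1). |black|=12
Step 19: on WHITE (8,1): turn R to W, flip to black, move to (8,0). |black|=13

Answer: 13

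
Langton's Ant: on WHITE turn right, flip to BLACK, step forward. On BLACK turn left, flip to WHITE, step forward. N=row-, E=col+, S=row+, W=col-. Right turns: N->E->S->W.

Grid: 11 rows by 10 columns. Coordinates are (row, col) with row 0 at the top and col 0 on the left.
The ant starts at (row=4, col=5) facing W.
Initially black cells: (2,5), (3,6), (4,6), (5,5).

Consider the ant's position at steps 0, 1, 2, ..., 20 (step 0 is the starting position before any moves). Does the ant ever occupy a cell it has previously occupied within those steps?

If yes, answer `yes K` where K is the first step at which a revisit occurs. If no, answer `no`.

Answer: yes 6

Derivation:
Step 1: on WHITE (4,5): turn R to N, flip to black, move to (3,5). |black|=5 — new cell
Step 2: on WHITE (3,5): turn R to E, flip to black, move to (3,6). |black|=6 — new cell
Step 3: on BLACK (3,6): turn L to N, flip to white, move to (2,6). |black|=5 — new cell
Step 4: on WHITE (2,6): turn R to E, flip to black, move to (2,7). |black|=6 — new cell
Step 5: on WHITE (2,7): turn R to S, flip to black, move to (3,7). |black|=7 — new cell
Step 6: on WHITE (3,7): turn R to W, flip to black, move to (3,6). |black|=8 — REVISIT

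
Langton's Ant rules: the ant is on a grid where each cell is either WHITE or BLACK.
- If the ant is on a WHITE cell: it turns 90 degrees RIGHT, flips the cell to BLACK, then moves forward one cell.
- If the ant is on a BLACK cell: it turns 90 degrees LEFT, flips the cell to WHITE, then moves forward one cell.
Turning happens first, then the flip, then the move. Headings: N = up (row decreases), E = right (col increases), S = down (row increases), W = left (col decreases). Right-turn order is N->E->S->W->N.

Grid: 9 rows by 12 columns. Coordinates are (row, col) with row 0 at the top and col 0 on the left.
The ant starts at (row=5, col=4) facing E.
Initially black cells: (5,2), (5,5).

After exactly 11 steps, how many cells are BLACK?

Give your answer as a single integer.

Step 1: on WHITE (5,4): turn R to S, flip to black, move to (6,4). |black|=3
Step 2: on WHITE (6,4): turn R to W, flip to black, move to (6,3). |black|=4
Step 3: on WHITE (6,3): turn R to N, flip to black, move to (5,3). |black|=5
Step 4: on WHITE (5,3): turn R to E, flip to black, move to (5,4). |black|=6
Step 5: on BLACK (5,4): turn L to N, flip to white, move to (4,4). |black|=5
Step 6: on WHITE (4,4): turn R to E, flip to black, move to (4,5). |black|=6
Step 7: on WHITE (4,5): turn R to S, flip to black, move to (5,5). |black|=7
Step 8: on BLACK (5,5): turn L to E, flip to white, move to (5,6). |black|=6
Step 9: on WHITE (5,6): turn R to S, flip to black, move to (6,6). |black|=7
Step 10: on WHITE (6,6): turn R to W, flip to black, move to (6,5). |black|=8
Step 11: on WHITE (6,5): turn R to N, flip to black, move to (5,5). |black|=9

Answer: 9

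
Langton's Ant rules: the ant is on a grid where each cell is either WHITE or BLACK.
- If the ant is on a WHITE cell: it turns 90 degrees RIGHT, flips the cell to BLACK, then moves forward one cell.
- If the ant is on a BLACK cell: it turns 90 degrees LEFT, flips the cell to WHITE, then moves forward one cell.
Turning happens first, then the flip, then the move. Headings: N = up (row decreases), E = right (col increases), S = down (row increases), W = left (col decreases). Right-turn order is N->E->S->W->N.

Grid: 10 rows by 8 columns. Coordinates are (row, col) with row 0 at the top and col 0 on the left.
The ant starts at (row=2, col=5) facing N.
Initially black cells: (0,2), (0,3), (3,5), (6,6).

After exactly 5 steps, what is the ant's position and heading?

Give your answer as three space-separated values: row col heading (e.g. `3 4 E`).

Answer: 4 4 W

Derivation:
Step 1: on WHITE (2,5): turn R to E, flip to black, move to (2,6). |black|=5
Step 2: on WHITE (2,6): turn R to S, flip to black, move to (3,6). |black|=6
Step 3: on WHITE (3,6): turn R to W, flip to black, move to (3,5). |black|=7
Step 4: on BLACK (3,5): turn L to S, flip to white, move to (4,5). |black|=6
Step 5: on WHITE (4,5): turn R to W, flip to black, move to (4,4). |black|=7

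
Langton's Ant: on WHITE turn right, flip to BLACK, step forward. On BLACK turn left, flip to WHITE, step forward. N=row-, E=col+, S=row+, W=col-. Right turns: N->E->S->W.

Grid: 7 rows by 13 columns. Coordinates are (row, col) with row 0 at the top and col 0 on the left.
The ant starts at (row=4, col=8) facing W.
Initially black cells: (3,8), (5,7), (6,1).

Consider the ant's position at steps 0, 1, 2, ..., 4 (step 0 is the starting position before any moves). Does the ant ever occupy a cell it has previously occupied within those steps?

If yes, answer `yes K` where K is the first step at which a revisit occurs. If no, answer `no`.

Step 1: on WHITE (4,8): turn R to N, flip to black, move to (3,8). |black|=4 — new cell
Step 2: on BLACK (3,8): turn L to W, flip to white, move to (3,7). |black|=3 — new cell
Step 3: on WHITE (3,7): turn R to N, flip to black, move to (2,7). |black|=4 — new cell
Step 4: on WHITE (2,7): turn R to E, flip to black, move to (2,8). |black|=5 — new cell
No revisit within 4 steps.

Answer: no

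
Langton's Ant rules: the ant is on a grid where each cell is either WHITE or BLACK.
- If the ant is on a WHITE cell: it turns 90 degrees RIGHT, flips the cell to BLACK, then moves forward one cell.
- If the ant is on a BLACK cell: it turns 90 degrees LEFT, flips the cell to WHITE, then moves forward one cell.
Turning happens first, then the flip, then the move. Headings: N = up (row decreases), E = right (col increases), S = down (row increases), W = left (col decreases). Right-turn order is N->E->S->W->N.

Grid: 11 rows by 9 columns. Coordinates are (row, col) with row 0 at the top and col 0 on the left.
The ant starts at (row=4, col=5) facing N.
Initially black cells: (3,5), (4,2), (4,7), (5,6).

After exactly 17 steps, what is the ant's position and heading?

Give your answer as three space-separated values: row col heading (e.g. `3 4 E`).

Step 1: on WHITE (4,5): turn R to E, flip to black, move to (4,6). |black|=5
Step 2: on WHITE (4,6): turn R to S, flip to black, move to (5,6). |black|=6
Step 3: on BLACK (5,6): turn L to E, flip to white, move to (5,7). |black|=5
Step 4: on WHITE (5,7): turn R to S, flip to black, move to (6,7). |black|=6
Step 5: on WHITE (6,7): turn R to W, flip to black, move to (6,6). |black|=7
Step 6: on WHITE (6,6): turn R to N, flip to black, move to (5,6). |black|=8
Step 7: on WHITE (5,6): turn R to E, flip to black, move to (5,7). |black|=9
Step 8: on BLACK (5,7): turn L to N, flip to white, move to (4,7). |black|=8
Step 9: on BLACK (4,7): turn L to W, flip to white, move to (4,6). |black|=7
Step 10: on BLACK (4,6): turn L to S, flip to white, move to (5,6). |black|=6
Step 11: on BLACK (5,6): turn L to E, flip to white, move to (5,7). |black|=5
Step 12: on WHITE (5,7): turn R to S, flip to black, move to (6,7). |black|=6
Step 13: on BLACK (6,7): turn L to E, flip to white, move to (6,8). |black|=5
Step 14: on WHITE (6,8): turn R to S, flip to black, move to (7,8). |black|=6
Step 15: on WHITE (7,8): turn R to W, flip to black, move to (7,7). |black|=7
Step 16: on WHITE (7,7): turn R to N, flip to black, move to (6,7). |black|=8
Step 17: on WHITE (6,7): turn R to E, flip to black, move to (6,8). |black|=9

Answer: 6 8 E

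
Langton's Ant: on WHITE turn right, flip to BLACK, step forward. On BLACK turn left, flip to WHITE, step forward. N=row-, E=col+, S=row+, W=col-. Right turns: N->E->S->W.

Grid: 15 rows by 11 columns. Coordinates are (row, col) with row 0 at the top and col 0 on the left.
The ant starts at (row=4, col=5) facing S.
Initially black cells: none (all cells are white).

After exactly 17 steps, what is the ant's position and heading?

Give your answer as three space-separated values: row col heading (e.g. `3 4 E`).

Answer: 4 6 E

Derivation:
Step 1: on WHITE (4,5): turn R to W, flip to black, move to (4,4). |black|=1
Step 2: on WHITE (4,4): turn R to N, flip to black, move to (3,4). |black|=2
Step 3: on WHITE (3,4): turn R to E, flip to black, move to (3,5). |black|=3
Step 4: on WHITE (3,5): turn R to S, flip to black, move to (4,5). |black|=4
Step 5: on BLACK (4,5): turn L to E, flip to white, move to (4,6). |black|=3
Step 6: on WHITE (4,6): turn R to S, flip to black, move to (5,6). |black|=4
Step 7: on WHITE (5,6): turn R to W, flip to black, move to (5,5). |black|=5
Step 8: on WHITE (5,5): turn R to N, flip to black, move to (4,5). |black|=6
Step 9: on WHITE (4,5): turn R to E, flip to black, move to (4,6). |black|=7
Step 10: on BLACK (4,6): turn L to N, flip to white, move to (3,6). |black|=6
Step 11: on WHITE (3,6): turn R to E, flip to black, move to (3,7). |black|=7
Step 12: on WHITE (3,7): turn R to S, flip to black, move to (4,7). |black|=8
Step 13: on WHITE (4,7): turn R to W, flip to black, move to (4,6). |black|=9
Step 14: on WHITE (4,6): turn R to N, flip to black, move to (3,6). |black|=10
Step 15: on BLACK (3,6): turn L to W, flip to white, move to (3,5). |black|=9
Step 16: on BLACK (3,5): turn L to S, flip to white, move to (4,5). |black|=8
Step 17: on BLACK (4,5): turn L to E, flip to white, move to (4,6). |black|=7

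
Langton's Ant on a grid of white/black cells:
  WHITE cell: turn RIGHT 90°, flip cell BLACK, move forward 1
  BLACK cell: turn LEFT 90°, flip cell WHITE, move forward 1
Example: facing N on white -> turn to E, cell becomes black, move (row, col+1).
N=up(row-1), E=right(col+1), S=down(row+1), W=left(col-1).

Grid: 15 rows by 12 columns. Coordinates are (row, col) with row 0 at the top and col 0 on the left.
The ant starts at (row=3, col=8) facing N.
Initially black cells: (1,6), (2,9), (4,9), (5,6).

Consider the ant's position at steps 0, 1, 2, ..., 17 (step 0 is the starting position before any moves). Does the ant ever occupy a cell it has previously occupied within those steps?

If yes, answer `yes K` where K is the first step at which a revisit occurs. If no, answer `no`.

Step 1: on WHITE (3,8): turn R to E, flip to black, move to (3,9). |black|=5 — new cell
Step 2: on WHITE (3,9): turn R to S, flip to black, move to (4,9). |black|=6 — new cell
Step 3: on BLACK (4,9): turn L to E, flip to white, move to (4,10). |black|=5 — new cell
Step 4: on WHITE (4,10): turn R to S, flip to black, move to (5,10). |black|=6 — new cell
Step 5: on WHITE (5,10): turn R to W, flip to black, move to (5,9). |black|=7 — new cell
Step 6: on WHITE (5,9): turn R to N, flip to black, move to (4,9). |black|=8 — REVISIT

Answer: yes 6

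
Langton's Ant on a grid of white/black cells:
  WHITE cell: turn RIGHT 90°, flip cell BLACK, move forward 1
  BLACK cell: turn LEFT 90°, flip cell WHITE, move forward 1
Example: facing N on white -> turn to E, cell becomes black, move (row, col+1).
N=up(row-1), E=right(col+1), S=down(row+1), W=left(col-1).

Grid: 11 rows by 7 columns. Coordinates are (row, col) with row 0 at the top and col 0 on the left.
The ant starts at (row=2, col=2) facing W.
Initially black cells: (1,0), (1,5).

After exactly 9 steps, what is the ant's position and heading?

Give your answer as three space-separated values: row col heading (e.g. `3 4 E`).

Step 1: on WHITE (2,2): turn R to N, flip to black, move to (1,2). |black|=3
Step 2: on WHITE (1,2): turn R to E, flip to black, move to (1,3). |black|=4
Step 3: on WHITE (1,3): turn R to S, flip to black, move to (2,3). |black|=5
Step 4: on WHITE (2,3): turn R to W, flip to black, move to (2,2). |black|=6
Step 5: on BLACK (2,2): turn L to S, flip to white, move to (3,2). |black|=5
Step 6: on WHITE (3,2): turn R to W, flip to black, move to (3,1). |black|=6
Step 7: on WHITE (3,1): turn R to N, flip to black, move to (2,1). |black|=7
Step 8: on WHITE (2,1): turn R to E, flip to black, move to (2,2). |black|=8
Step 9: on WHITE (2,2): turn R to S, flip to black, move to (3,2). |black|=9

Answer: 3 2 S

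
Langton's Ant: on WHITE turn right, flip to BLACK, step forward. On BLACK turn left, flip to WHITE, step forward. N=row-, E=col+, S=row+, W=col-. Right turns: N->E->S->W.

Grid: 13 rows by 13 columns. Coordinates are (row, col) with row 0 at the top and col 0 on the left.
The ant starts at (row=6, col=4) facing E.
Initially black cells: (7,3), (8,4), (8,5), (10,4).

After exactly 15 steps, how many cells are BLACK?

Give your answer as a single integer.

Answer: 7

Derivation:
Step 1: on WHITE (6,4): turn R to S, flip to black, move to (7,4). |black|=5
Step 2: on WHITE (7,4): turn R to W, flip to black, move to (7,3). |black|=6
Step 3: on BLACK (7,3): turn L to S, flip to white, move to (8,3). |black|=5
Step 4: on WHITE (8,3): turn R to W, flip to black, move to (8,2). |black|=6
Step 5: on WHITE (8,2): turn R to N, flip to black, move to (7,2). |black|=7
Step 6: on WHITE (7,2): turn R to E, flip to black, move to (7,3). |black|=8
Step 7: on WHITE (7,3): turn R to S, flip to black, move to (8,3). |black|=9
Step 8: on BLACK (8,3): turn L to E, flip to white, move to (8,4). |black|=8
Step 9: on BLACK (8,4): turn L to N, flip to white, move to (7,4). |black|=7
Step 10: on BLACK (7,4): turn L to W, flip to white, move to (7,3). |black|=6
Step 11: on BLACK (7,3): turn L to S, flip to white, move to (8,3). |black|=5
Step 12: on WHITE (8,3): turn R to W, flip to black, move to (8,2). |black|=6
Step 13: on BLACK (8,2): turn L to S, flip to white, move to (9,2). |black|=5
Step 14: on WHITE (9,2): turn R to W, flip to black, move to (9,1). |black|=6
Step 15: on WHITE (9,1): turn R to N, flip to black, move to (8,1). |black|=7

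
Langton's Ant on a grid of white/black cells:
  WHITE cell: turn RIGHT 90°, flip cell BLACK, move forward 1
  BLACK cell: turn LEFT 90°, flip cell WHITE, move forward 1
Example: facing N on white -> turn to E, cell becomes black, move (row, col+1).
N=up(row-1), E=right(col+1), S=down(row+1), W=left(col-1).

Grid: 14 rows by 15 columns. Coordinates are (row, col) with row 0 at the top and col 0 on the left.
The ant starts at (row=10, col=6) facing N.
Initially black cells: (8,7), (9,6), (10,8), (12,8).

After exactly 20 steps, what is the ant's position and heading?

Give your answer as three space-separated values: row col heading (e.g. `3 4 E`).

Answer: 8 6 S

Derivation:
Step 1: on WHITE (10,6): turn R to E, flip to black, move to (10,7). |black|=5
Step 2: on WHITE (10,7): turn R to S, flip to black, move to (11,7). |black|=6
Step 3: on WHITE (11,7): turn R to W, flip to black, move to (11,6). |black|=7
Step 4: on WHITE (11,6): turn R to N, flip to black, move to (10,6). |black|=8
Step 5: on BLACK (10,6): turn L to W, flip to white, move to (10,5). |black|=7
Step 6: on WHITE (10,5): turn R to N, flip to black, move to (9,5). |black|=8
Step 7: on WHITE (9,5): turn R to E, flip to black, move to (9,6). |black|=9
Step 8: on BLACK (9,6): turn L to N, flip to white, move to (8,6). |black|=8
Step 9: on WHITE (8,6): turn R to E, flip to black, move to (8,7). |black|=9
Step 10: on BLACK (8,7): turn L to N, flip to white, move to (7,7). |black|=8
Step 11: on WHITE (7,7): turn R to E, flip to black, move to (7,8). |black|=9
Step 12: on WHITE (7,8): turn R to S, flip to black, move to (8,8). |black|=10
Step 13: on WHITE (8,8): turn R to W, flip to black, move to (8,7). |black|=11
Step 14: on WHITE (8,7): turn R to N, flip to black, move to (7,7). |black|=12
Step 15: on BLACK (7,7): turn L to W, flip to white, move to (7,6). |black|=11
Step 16: on WHITE (7,6): turn R to N, flip to black, move to (6,6). |black|=12
Step 17: on WHITE (6,6): turn R to E, flip to black, move to (6,7). |black|=13
Step 18: on WHITE (6,7): turn R to S, flip to black, move to (7,7). |black|=14
Step 19: on WHITE (7,7): turn R to W, flip to black, move to (7,6). |black|=15
Step 20: on BLACK (7,6): turn L to S, flip to white, move to (8,6). |black|=14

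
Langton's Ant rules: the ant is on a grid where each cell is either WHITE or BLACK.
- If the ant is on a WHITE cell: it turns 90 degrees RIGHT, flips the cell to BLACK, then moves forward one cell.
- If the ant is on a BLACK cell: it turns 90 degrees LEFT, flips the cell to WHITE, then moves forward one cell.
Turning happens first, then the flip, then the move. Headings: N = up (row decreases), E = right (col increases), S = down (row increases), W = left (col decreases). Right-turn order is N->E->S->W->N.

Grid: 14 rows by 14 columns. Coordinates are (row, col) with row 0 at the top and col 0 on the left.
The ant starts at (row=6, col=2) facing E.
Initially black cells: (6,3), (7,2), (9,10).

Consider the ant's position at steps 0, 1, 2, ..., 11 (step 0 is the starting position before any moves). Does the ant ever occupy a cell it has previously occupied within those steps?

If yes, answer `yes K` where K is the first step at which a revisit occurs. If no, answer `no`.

Answer: yes 5

Derivation:
Step 1: on WHITE (6,2): turn R to S, flip to black, move to (7,2). |black|=4 — new cell
Step 2: on BLACK (7,2): turn L to E, flip to white, move to (7,3). |black|=3 — new cell
Step 3: on WHITE (7,3): turn R to S, flip to black, move to (8,3). |black|=4 — new cell
Step 4: on WHITE (8,3): turn R to W, flip to black, move to (8,2). |black|=5 — new cell
Step 5: on WHITE (8,2): turn R to N, flip to black, move to (7,2). |black|=6 — REVISIT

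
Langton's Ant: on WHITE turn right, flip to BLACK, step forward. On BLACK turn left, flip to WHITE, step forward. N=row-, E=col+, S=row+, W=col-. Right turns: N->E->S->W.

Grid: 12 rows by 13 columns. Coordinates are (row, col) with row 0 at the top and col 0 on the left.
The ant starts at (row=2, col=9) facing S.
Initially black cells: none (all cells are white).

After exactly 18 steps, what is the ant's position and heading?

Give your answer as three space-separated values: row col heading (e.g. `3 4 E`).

Step 1: on WHITE (2,9): turn R to W, flip to black, move to (2,8). |black|=1
Step 2: on WHITE (2,8): turn R to N, flip to black, move to (1,8). |black|=2
Step 3: on WHITE (1,8): turn R to E, flip to black, move to (1,9). |black|=3
Step 4: on WHITE (1,9): turn R to S, flip to black, move to (2,9). |black|=4
Step 5: on BLACK (2,9): turn L to E, flip to white, move to (2,10). |black|=3
Step 6: on WHITE (2,10): turn R to S, flip to black, move to (3,10). |black|=4
Step 7: on WHITE (3,10): turn R to W, flip to black, move to (3,9). |black|=5
Step 8: on WHITE (3,9): turn R to N, flip to black, move to (2,9). |black|=6
Step 9: on WHITE (2,9): turn R to E, flip to black, move to (2,10). |black|=7
Step 10: on BLACK (2,10): turn L to N, flip to white, move to (1,10). |black|=6
Step 11: on WHITE (1,10): turn R to E, flip to black, move to (1,11). |black|=7
Step 12: on WHITE (1,11): turn R to S, flip to black, move to (2,11). |black|=8
Step 13: on WHITE (2,11): turn R to W, flip to black, move to (2,10). |black|=9
Step 14: on WHITE (2,10): turn R to N, flip to black, move to (1,10). |black|=10
Step 15: on BLACK (1,10): turn L to W, flip to white, move to (1,9). |black|=9
Step 16: on BLACK (1,9): turn L to S, flip to white, move to (2,9). |black|=8
Step 17: on BLACK (2,9): turn L to E, flip to white, move to (2,10). |black|=7
Step 18: on BLACK (2,10): turn L to N, flip to white, move to (1,10). |black|=6

Answer: 1 10 N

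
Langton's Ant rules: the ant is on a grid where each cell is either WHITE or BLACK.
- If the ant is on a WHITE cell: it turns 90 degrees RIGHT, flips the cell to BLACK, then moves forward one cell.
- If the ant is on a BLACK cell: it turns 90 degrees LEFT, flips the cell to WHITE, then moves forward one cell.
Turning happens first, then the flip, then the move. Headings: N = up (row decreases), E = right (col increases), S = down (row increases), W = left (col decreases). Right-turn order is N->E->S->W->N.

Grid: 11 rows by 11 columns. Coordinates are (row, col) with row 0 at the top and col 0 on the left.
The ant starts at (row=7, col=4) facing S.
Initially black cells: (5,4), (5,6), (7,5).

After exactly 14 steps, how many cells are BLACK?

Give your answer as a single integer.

Answer: 7

Derivation:
Step 1: on WHITE (7,4): turn R to W, flip to black, move to (7,3). |black|=4
Step 2: on WHITE (7,3): turn R to N, flip to black, move to (6,3). |black|=5
Step 3: on WHITE (6,3): turn R to E, flip to black, move to (6,4). |black|=6
Step 4: on WHITE (6,4): turn R to S, flip to black, move to (7,4). |black|=7
Step 5: on BLACK (7,4): turn L to E, flip to white, move to (7,5). |black|=6
Step 6: on BLACK (7,5): turn L to N, flip to white, move to (6,5). |black|=5
Step 7: on WHITE (6,5): turn R to E, flip to black, move to (6,6). |black|=6
Step 8: on WHITE (6,6): turn R to S, flip to black, move to (7,6). |black|=7
Step 9: on WHITE (7,6): turn R to W, flip to black, move to (7,5). |black|=8
Step 10: on WHITE (7,5): turn R to N, flip to black, move to (6,5). |black|=9
Step 11: on BLACK (6,5): turn L to W, flip to white, move to (6,4). |black|=8
Step 12: on BLACK (6,4): turn L to S, flip to white, move to (7,4). |black|=7
Step 13: on WHITE (7,4): turn R to W, flip to black, move to (7,3). |black|=8
Step 14: on BLACK (7,3): turn L to S, flip to white, move to (8,3). |black|=7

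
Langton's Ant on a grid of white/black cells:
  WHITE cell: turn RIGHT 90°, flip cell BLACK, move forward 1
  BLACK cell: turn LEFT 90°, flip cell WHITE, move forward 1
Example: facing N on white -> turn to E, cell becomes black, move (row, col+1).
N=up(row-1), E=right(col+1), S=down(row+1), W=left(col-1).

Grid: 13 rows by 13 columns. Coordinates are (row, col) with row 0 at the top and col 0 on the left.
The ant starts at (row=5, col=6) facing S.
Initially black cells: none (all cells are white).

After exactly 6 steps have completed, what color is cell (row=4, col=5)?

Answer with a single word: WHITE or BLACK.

Step 1: on WHITE (5,6): turn R to W, flip to black, move to (5,5). |black|=1
Step 2: on WHITE (5,5): turn R to N, flip to black, move to (4,5). |black|=2
Step 3: on WHITE (4,5): turn R to E, flip to black, move to (4,6). |black|=3
Step 4: on WHITE (4,6): turn R to S, flip to black, move to (5,6). |black|=4
Step 5: on BLACK (5,6): turn L to E, flip to white, move to (5,7). |black|=3
Step 6: on WHITE (5,7): turn R to S, flip to black, move to (6,7). |black|=4

Answer: BLACK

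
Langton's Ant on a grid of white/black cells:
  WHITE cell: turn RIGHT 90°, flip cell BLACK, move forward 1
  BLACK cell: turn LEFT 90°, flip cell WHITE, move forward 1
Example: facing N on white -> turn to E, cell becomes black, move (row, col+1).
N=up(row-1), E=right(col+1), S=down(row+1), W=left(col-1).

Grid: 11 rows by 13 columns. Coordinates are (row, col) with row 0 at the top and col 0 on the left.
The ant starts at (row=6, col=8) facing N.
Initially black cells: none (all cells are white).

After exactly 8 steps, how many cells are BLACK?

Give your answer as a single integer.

Step 1: on WHITE (6,8): turn R to E, flip to black, move to (6,9). |black|=1
Step 2: on WHITE (6,9): turn R to S, flip to black, move to (7,9). |black|=2
Step 3: on WHITE (7,9): turn R to W, flip to black, move to (7,8). |black|=3
Step 4: on WHITE (7,8): turn R to N, flip to black, move to (6,8). |black|=4
Step 5: on BLACK (6,8): turn L to W, flip to white, move to (6,7). |black|=3
Step 6: on WHITE (6,7): turn R to N, flip to black, move to (5,7). |black|=4
Step 7: on WHITE (5,7): turn R to E, flip to black, move to (5,8). |black|=5
Step 8: on WHITE (5,8): turn R to S, flip to black, move to (6,8). |black|=6

Answer: 6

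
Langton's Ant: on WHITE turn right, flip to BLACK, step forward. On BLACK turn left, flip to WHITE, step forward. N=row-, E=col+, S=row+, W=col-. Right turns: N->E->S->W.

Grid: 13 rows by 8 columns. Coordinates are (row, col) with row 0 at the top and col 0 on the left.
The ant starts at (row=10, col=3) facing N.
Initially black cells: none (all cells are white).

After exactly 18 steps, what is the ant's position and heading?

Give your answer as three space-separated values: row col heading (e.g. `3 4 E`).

Answer: 11 2 S

Derivation:
Step 1: on WHITE (10,3): turn R to E, flip to black, move to (10,4). |black|=1
Step 2: on WHITE (10,4): turn R to S, flip to black, move to (11,4). |black|=2
Step 3: on WHITE (11,4): turn R to W, flip to black, move to (11,3). |black|=3
Step 4: on WHITE (11,3): turn R to N, flip to black, move to (10,3). |black|=4
Step 5: on BLACK (10,3): turn L to W, flip to white, move to (10,2). |black|=3
Step 6: on WHITE (10,2): turn R to N, flip to black, move to (9,2). |black|=4
Step 7: on WHITE (9,2): turn R to E, flip to black, move to (9,3). |black|=5
Step 8: on WHITE (9,3): turn R to S, flip to black, move to (10,3). |black|=6
Step 9: on WHITE (10,3): turn R to W, flip to black, move to (10,2). |black|=7
Step 10: on BLACK (10,2): turn L to S, flip to white, move to (11,2). |black|=6
Step 11: on WHITE (11,2): turn R to W, flip to black, move to (11,1). |black|=7
Step 12: on WHITE (11,1): turn R to N, flip to black, move to (10,1). |black|=8
Step 13: on WHITE (10,1): turn R to E, flip to black, move to (10,2). |black|=9
Step 14: on WHITE (10,2): turn R to S, flip to black, move to (11,2). |black|=10
Step 15: on BLACK (11,2): turn L to E, flip to white, move to (11,3). |black|=9
Step 16: on BLACK (11,3): turn L to N, flip to white, move to (10,3). |black|=8
Step 17: on BLACK (10,3): turn L to W, flip to white, move to (10,2). |black|=7
Step 18: on BLACK (10,2): turn L to S, flip to white, move to (11,2). |black|=6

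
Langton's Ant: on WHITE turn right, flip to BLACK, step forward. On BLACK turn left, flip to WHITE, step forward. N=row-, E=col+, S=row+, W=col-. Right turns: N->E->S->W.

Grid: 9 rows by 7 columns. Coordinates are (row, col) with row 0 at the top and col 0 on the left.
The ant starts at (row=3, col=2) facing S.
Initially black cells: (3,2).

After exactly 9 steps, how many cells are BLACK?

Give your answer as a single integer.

Answer: 6

Derivation:
Step 1: on BLACK (3,2): turn L to E, flip to white, move to (3,3). |black|=0
Step 2: on WHITE (3,3): turn R to S, flip to black, move to (4,3). |black|=1
Step 3: on WHITE (4,3): turn R to W, flip to black, move to (4,2). |black|=2
Step 4: on WHITE (4,2): turn R to N, flip to black, move to (3,2). |black|=3
Step 5: on WHITE (3,2): turn R to E, flip to black, move to (3,3). |black|=4
Step 6: on BLACK (3,3): turn L to N, flip to white, move to (2,3). |black|=3
Step 7: on WHITE (2,3): turn R to E, flip to black, move to (2,4). |black|=4
Step 8: on WHITE (2,4): turn R to S, flip to black, move to (3,4). |black|=5
Step 9: on WHITE (3,4): turn R to W, flip to black, move to (3,3). |black|=6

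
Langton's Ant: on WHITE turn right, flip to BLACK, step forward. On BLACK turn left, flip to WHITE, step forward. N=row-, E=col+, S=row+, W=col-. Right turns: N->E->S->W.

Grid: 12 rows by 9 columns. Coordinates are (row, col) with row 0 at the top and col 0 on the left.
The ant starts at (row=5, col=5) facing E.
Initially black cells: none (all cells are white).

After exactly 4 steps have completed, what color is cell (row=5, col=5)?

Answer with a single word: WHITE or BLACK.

Step 1: on WHITE (5,5): turn R to S, flip to black, move to (6,5). |black|=1
Step 2: on WHITE (6,5): turn R to W, flip to black, move to (6,4). |black|=2
Step 3: on WHITE (6,4): turn R to N, flip to black, move to (5,4). |black|=3
Step 4: on WHITE (5,4): turn R to E, flip to black, move to (5,5). |black|=4

Answer: BLACK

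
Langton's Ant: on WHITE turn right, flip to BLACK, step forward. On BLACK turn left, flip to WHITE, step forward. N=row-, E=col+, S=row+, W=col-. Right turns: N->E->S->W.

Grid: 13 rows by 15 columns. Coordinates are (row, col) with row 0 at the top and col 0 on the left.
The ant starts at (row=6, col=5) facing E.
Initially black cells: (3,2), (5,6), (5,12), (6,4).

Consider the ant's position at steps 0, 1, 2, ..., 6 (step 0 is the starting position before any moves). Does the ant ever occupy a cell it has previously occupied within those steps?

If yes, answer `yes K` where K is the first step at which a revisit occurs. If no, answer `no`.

Answer: no

Derivation:
Step 1: on WHITE (6,5): turn R to S, flip to black, move to (7,5). |black|=5 — new cell
Step 2: on WHITE (7,5): turn R to W, flip to black, move to (7,4). |black|=6 — new cell
Step 3: on WHITE (7,4): turn R to N, flip to black, move to (6,4). |black|=7 — new cell
Step 4: on BLACK (6,4): turn L to W, flip to white, move to (6,3). |black|=6 — new cell
Step 5: on WHITE (6,3): turn R to N, flip to black, move to (5,3). |black|=7 — new cell
Step 6: on WHITE (5,3): turn R to E, flip to black, move to (5,4). |black|=8 — new cell
No revisit within 6 steps.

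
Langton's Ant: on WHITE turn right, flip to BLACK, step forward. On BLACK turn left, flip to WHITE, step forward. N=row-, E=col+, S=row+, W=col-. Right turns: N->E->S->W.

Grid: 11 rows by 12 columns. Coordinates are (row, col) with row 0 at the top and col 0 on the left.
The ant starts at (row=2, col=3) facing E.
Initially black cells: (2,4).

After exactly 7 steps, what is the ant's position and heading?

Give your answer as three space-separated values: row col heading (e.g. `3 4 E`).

Answer: 2 4 S

Derivation:
Step 1: on WHITE (2,3): turn R to S, flip to black, move to (3,3). |black|=2
Step 2: on WHITE (3,3): turn R to W, flip to black, move to (3,2). |black|=3
Step 3: on WHITE (3,2): turn R to N, flip to black, move to (2,2). |black|=4
Step 4: on WHITE (2,2): turn R to E, flip to black, move to (2,3). |black|=5
Step 5: on BLACK (2,3): turn L to N, flip to white, move to (1,3). |black|=4
Step 6: on WHITE (1,3): turn R to E, flip to black, move to (1,4). |black|=5
Step 7: on WHITE (1,4): turn R to S, flip to black, move to (2,4). |black|=6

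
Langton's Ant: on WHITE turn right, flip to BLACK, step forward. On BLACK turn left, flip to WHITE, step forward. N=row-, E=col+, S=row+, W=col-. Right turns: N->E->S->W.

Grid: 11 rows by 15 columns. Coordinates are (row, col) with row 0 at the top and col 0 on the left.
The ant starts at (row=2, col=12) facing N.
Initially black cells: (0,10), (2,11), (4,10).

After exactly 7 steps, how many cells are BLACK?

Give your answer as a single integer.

Step 1: on WHITE (2,12): turn R to E, flip to black, move to (2,13). |black|=4
Step 2: on WHITE (2,13): turn R to S, flip to black, move to (3,13). |black|=5
Step 3: on WHITE (3,13): turn R to W, flip to black, move to (3,12). |black|=6
Step 4: on WHITE (3,12): turn R to N, flip to black, move to (2,12). |black|=7
Step 5: on BLACK (2,12): turn L to W, flip to white, move to (2,11). |black|=6
Step 6: on BLACK (2,11): turn L to S, flip to white, move to (3,11). |black|=5
Step 7: on WHITE (3,11): turn R to W, flip to black, move to (3,10). |black|=6

Answer: 6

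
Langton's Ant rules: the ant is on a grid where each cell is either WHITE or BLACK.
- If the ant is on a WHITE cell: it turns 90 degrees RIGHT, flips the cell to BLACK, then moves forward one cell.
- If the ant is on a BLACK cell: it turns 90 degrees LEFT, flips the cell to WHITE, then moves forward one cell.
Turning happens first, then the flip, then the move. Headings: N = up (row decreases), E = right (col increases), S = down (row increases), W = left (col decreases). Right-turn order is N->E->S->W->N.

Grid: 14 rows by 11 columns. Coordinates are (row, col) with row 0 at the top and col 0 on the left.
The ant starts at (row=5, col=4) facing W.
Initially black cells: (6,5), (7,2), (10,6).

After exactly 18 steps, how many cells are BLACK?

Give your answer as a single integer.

Answer: 7

Derivation:
Step 1: on WHITE (5,4): turn R to N, flip to black, move to (4,4). |black|=4
Step 2: on WHITE (4,4): turn R to E, flip to black, move to (4,5). |black|=5
Step 3: on WHITE (4,5): turn R to S, flip to black, move to (5,5). |black|=6
Step 4: on WHITE (5,5): turn R to W, flip to black, move to (5,4). |black|=7
Step 5: on BLACK (5,4): turn L to S, flip to white, move to (6,4). |black|=6
Step 6: on WHITE (6,4): turn R to W, flip to black, move to (6,3). |black|=7
Step 7: on WHITE (6,3): turn R to N, flip to black, move to (5,3). |black|=8
Step 8: on WHITE (5,3): turn R to E, flip to black, move to (5,4). |black|=9
Step 9: on WHITE (5,4): turn R to S, flip to black, move to (6,4). |black|=10
Step 10: on BLACK (6,4): turn L to E, flip to white, move to (6,5). |black|=9
Step 11: on BLACK (6,5): turn L to N, flip to white, move to (5,5). |black|=8
Step 12: on BLACK (5,5): turn L to W, flip to white, move to (5,4). |black|=7
Step 13: on BLACK (5,4): turn L to S, flip to white, move to (6,4). |black|=6
Step 14: on WHITE (6,4): turn R to W, flip to black, move to (6,3). |black|=7
Step 15: on BLACK (6,3): turn L to S, flip to white, move to (7,3). |black|=6
Step 16: on WHITE (7,3): turn R to W, flip to black, move to (7,2). |black|=7
Step 17: on BLACK (7,2): turn L to S, flip to white, move to (8,2). |black|=6
Step 18: on WHITE (8,2): turn R to W, flip to black, move to (8,1). |black|=7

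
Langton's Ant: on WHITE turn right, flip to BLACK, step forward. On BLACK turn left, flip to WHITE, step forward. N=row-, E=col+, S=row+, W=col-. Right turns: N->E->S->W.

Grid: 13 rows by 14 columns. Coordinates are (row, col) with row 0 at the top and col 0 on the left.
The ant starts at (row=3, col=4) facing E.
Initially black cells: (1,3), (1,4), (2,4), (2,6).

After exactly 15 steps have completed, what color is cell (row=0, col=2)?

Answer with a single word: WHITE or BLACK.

Step 1: on WHITE (3,4): turn R to S, flip to black, move to (4,4). |black|=5
Step 2: on WHITE (4,4): turn R to W, flip to black, move to (4,3). |black|=6
Step 3: on WHITE (4,3): turn R to N, flip to black, move to (3,3). |black|=7
Step 4: on WHITE (3,3): turn R to E, flip to black, move to (3,4). |black|=8
Step 5: on BLACK (3,4): turn L to N, flip to white, move to (2,4). |black|=7
Step 6: on BLACK (2,4): turn L to W, flip to white, move to (2,3). |black|=6
Step 7: on WHITE (2,3): turn R to N, flip to black, move to (1,3). |black|=7
Step 8: on BLACK (1,3): turn L to W, flip to white, move to (1,2). |black|=6
Step 9: on WHITE (1,2): turn R to N, flip to black, move to (0,2). |black|=7
Step 10: on WHITE (0,2): turn R to E, flip to black, move to (0,3). |black|=8
Step 11: on WHITE (0,3): turn R to S, flip to black, move to (1,3). |black|=9
Step 12: on WHITE (1,3): turn R to W, flip to black, move to (1,2). |black|=10
Step 13: on BLACK (1,2): turn L to S, flip to white, move to (2,2). |black|=9
Step 14: on WHITE (2,2): turn R to W, flip to black, move to (2,1). |black|=10
Step 15: on WHITE (2,1): turn R to N, flip to black, move to (1,1). |black|=11

Answer: BLACK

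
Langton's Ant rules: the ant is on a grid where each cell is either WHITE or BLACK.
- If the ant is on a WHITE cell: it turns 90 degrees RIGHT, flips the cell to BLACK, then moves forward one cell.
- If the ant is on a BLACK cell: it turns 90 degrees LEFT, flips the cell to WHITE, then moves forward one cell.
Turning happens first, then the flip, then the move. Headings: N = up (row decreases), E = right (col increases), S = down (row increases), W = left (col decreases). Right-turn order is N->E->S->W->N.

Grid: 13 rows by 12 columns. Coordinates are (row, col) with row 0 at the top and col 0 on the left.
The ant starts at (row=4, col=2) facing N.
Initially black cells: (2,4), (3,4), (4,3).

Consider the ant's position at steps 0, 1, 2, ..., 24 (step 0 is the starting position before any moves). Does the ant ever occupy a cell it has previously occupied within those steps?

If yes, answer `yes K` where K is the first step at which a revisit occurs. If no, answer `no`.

Answer: yes 8

Derivation:
Step 1: on WHITE (4,2): turn R to E, flip to black, move to (4,3). |black|=4 — new cell
Step 2: on BLACK (4,3): turn L to N, flip to white, move to (3,3). |black|=3 — new cell
Step 3: on WHITE (3,3): turn R to E, flip to black, move to (3,4). |black|=4 — new cell
Step 4: on BLACK (3,4): turn L to N, flip to white, move to (2,4). |black|=3 — new cell
Step 5: on BLACK (2,4): turn L to W, flip to white, move to (2,3). |black|=2 — new cell
Step 6: on WHITE (2,3): turn R to N, flip to black, move to (1,3). |black|=3 — new cell
Step 7: on WHITE (1,3): turn R to E, flip to black, move to (1,4). |black|=4 — new cell
Step 8: on WHITE (1,4): turn R to S, flip to black, move to (2,4). |black|=5 — REVISIT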